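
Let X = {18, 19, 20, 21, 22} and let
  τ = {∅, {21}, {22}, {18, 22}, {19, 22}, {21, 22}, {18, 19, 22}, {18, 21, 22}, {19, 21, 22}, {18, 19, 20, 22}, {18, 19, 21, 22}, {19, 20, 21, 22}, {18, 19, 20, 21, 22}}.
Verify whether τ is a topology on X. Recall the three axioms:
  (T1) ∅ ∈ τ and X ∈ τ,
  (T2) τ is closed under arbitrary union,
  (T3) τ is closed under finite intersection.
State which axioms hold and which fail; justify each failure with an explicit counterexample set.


τ is NOT a topology on X.

Axiom (T1): ∅ ∈ τ? Yes; X ∈ τ? Yes.
Axiom (T2/T3): check pairwise unions and intersections of members of τ.
Counterexample for (T3): {18, 19, 20, 22} ∩ {19, 20, 21, 22} = {19, 20, 22} ∉ τ. Therefore τ is NOT a topology.


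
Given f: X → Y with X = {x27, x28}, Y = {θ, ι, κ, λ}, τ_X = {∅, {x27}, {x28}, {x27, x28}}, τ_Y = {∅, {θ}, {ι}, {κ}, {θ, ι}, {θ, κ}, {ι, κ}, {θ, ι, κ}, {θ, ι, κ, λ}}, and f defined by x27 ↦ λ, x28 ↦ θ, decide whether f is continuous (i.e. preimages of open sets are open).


f IS continuous.

Compute f^{-1}(U) for each U ∈ τ_Y:
  U = ∅: f^{-1}(U) = ∅ ∈ τ_X ✓.
  U = {θ}: f^{-1}(U) = {x28} ∈ τ_X ✓.
  U = {ι}: f^{-1}(U) = ∅ ∈ τ_X ✓.
  U = {κ}: f^{-1}(U) = ∅ ∈ τ_X ✓.
  U = {θ, ι}: f^{-1}(U) = {x28} ∈ τ_X ✓.
  U = {θ, κ}: f^{-1}(U) = {x28} ∈ τ_X ✓.
  U = {ι, κ}: f^{-1}(U) = ∅ ∈ τ_X ✓.
  U = {θ, ι, κ}: f^{-1}(U) = {x28} ∈ τ_X ✓.
  U = {θ, ι, κ, λ}: f^{-1}(U) = {x27, x28} ∈ τ_X ✓.
Every preimage lies in τ_X, so f IS continuous.


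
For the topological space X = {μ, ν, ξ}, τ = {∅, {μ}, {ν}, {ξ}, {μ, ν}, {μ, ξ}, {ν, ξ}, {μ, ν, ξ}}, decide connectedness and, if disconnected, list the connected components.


(X, τ) is disconnected; components = [{μ}, {ν}, {ξ}].

Find clopen sets (U ∈ τ with X ∖ U ∈ τ):
  U = ∅, X ∖ U = {μ, ν, ξ} — both open, so U is clopen.
  U = {μ}, X ∖ U = {ν, ξ} — both open, so U is clopen.
  U = {ν}, X ∖ U = {μ, ξ} — both open, so U is clopen.
  U = {ξ}, X ∖ U = {μ, ν} — both open, so U is clopen.
  U = {μ, ν}, X ∖ U = {ξ} — both open, so U is clopen.
  U = {μ, ξ}, X ∖ U = {ν} — both open, so U is clopen.
  U = {ν, ξ}, X ∖ U = {μ} — both open, so U is clopen.
  U = {μ, ν, ξ}, X ∖ U = ∅ — both open, so U is clopen.
Nontrivial clopen(s) exist: e.g. {μ, ξ}. So (X, τ) is disconnected.
Compute connected components by grouping points that agree on all clopens:
  component: {μ}
  component: {ν}
  component: {ξ}


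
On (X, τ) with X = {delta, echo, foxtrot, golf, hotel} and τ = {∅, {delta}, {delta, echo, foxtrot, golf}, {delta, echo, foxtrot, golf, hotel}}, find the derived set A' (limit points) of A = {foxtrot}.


A' = {echo, golf, hotel}

For each x ∈ X, list the open sets U ∈ τ with x ∈ U, then check whether U ∩ (A ∖ {x}) ≠ ∅ for every such U.
  x = delta: open {delta} ∋ x has {delta} ∩ (A ∖ {delta}) = ∅, so x is NOT a limit point.
  x = echo: opens ∋ x are {delta, echo, foxtrot, golf}, {delta, echo, foxtrot, golf, hotel}; each meets A ∖ {echo}, so x IS a limit point.
  x = foxtrot: open {delta, echo, foxtrot, golf} ∋ x has {delta, echo, foxtrot, golf} ∩ (A ∖ {foxtrot}) = ∅, so x is NOT a limit point.
  x = golf: opens ∋ x are {delta, echo, foxtrot, golf}, {delta, echo, foxtrot, golf, hotel}; each meets A ∖ {golf}, so x IS a limit point.
  x = hotel: opens ∋ x are {delta, echo, foxtrot, golf, hotel}; each meets A ∖ {hotel}, so x IS a limit point.
Collecting: A' = {echo, golf, hotel}.


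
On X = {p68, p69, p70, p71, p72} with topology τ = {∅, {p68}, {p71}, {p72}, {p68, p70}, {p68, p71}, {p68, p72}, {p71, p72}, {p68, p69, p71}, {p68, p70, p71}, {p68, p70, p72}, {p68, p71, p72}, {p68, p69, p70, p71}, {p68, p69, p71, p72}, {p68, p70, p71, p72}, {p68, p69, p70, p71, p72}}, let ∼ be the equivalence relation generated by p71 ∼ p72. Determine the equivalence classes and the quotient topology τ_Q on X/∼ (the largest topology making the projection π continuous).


X/∼ = {[p68], [p69], [p70], [p71=p72]}; |τ_Q| = 8.

Equivalence classes: [p68], [p69], [p70], [p71=p72].
Quotient map π: X → X/∼ sends p68 ↦ [p68], p69 ↦ [p69], p70 ↦ [p70], p71 ↦ [p71=p72], p72 ↦ [p71=p72].
For each subset V ⊆ X/∼, compute π^{-1}(V) ⊆ X and check whether π^{-1}(V) ∈ τ. V is open in τ_Q iff π^{-1}(V) ∈ τ.
  V = {}: π^{-1}(V) = ∅ ∈ τ ✓.
  V = {[p68]}: π^{-1}(V) = {p68} ∈ τ ✓.
  V = {[p69]}: π^{-1}(V) = {p69} ∉ τ ✗.
  V = {[p68], [p69]}: π^{-1}(V) = {p68, p69} ∉ τ ✗.
  V = {[p70]}: π^{-1}(V) = {p70} ∉ τ ✗.
  V = {[p68], [p70]}: π^{-1}(V) = {p68, p70} ∈ τ ✓.
  V = {[p69], [p70]}: π^{-1}(V) = {p69, p70} ∉ τ ✗.
  V = {[p68], [p69], [p70]}: π^{-1}(V) = {p68, p69, p70} ∉ τ ✗.
  V = {[p71=p72]}: π^{-1}(V) = {p71, p72} ∈ τ ✓.
  V = {[p68], [p71=p72]}: π^{-1}(V) = {p68, p71, p72} ∈ τ ✓.
  V = {[p69], [p71=p72]}: π^{-1}(V) = {p69, p71, p72} ∉ τ ✗.
  V = {[p68], [p69], [p71=p72]}: π^{-1}(V) = {p68, p69, p71, p72} ∈ τ ✓.
  V = {[p70], [p71=p72]}: π^{-1}(V) = {p70, p71, p72} ∉ τ ✗.
  V = {[p68], [p70], [p71=p72]}: π^{-1}(V) = {p68, p70, p71, p72} ∈ τ ✓.
  V = {[p69], [p70], [p71=p72]}: π^{-1}(V) = {p69, p70, p71, p72} ∉ τ ✗.
  V = {[p68], [p69], [p70], [p71=p72]}: π^{-1}(V) = {p68, p69, p70, p71, p72} ∈ τ ✓.
Open sets in the quotient: τ_Q = {{}, {[p68]}, {[p68], [p70]}, {[p71=p72]}, {[p68], [p71=p72]}, {[p68], [p69], [p71=p72]}, {[p68], [p70], [p71=p72]}, {[p68], [p69], [p70], [p71=p72]}} (8 elements).


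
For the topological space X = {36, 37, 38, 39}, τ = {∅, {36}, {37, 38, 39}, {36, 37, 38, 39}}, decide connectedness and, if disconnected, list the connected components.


(X, τ) is disconnected; components = [{36}, {37, 38, 39}].

Find clopen sets (U ∈ τ with X ∖ U ∈ τ):
  U = ∅, X ∖ U = {36, 37, 38, 39} — both open, so U is clopen.
  U = {36}, X ∖ U = {37, 38, 39} — both open, so U is clopen.
  U = {37, 38, 39}, X ∖ U = {36} — both open, so U is clopen.
  U = {36, 37, 38, 39}, X ∖ U = ∅ — both open, so U is clopen.
Nontrivial clopen(s) exist: e.g. {36}. So (X, τ) is disconnected.
Compute connected components by grouping points that agree on all clopens:
  component: {36}
  component: {37, 38, 39}


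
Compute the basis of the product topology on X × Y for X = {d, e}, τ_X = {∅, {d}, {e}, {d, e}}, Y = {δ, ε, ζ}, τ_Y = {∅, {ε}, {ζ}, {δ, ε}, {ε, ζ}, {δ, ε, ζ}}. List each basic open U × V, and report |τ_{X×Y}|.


Basis B = {∅ × ∅, {d} × {ε}, {d} × {ζ}, {e} × {ε}, {e} × {ζ}, {d} × {δ, ε}, {d} × {ε, ζ}, {d, e} × {ε}, {d, e} × {ζ}, {e} × {δ, ε}, {e} × {ε, ζ}, {d} × {δ, ε, ζ}, {e} × {δ, ε, ζ}, {d, e} × {δ, ε}, {d, e} × {ε, ζ}, {d, e} × {δ, ε, ζ}}; |τ_{X×Y}| = 36.

Enumerate products U × V with U ∈ τ_X, V ∈ τ_Y (deduplicated):
  ∅ × ∅ = {} (∅)
  {d} × {ε} = {(d,ε)}
  {d} × {ζ} = {(d,ζ)}
  {e} × {ε} = {(e,ε)}
  {e} × {ζ} = {(e,ζ)}
  {d} × {δ, ε} = {(d,δ), (d,ε)}
  {d} × {ε, ζ} = {(d,ε), (d,ζ)}
  {d, e} × {ε} = {(d,ε), (e,ε)}
  {d, e} × {ζ} = {(d,ζ), (e,ζ)}
  {e} × {δ, ε} = {(e,δ), (e,ε)}
  {e} × {ε, ζ} = {(e,ε), (e,ζ)}
  {d} × {δ, ε, ζ} = {(d,δ), (d,ε), (d,ζ)}
  {e} × {δ, ε, ζ} = {(e,δ), (e,ε), (e,ζ)}
  {d, e} × {δ, ε} = {(d,δ), (d,ε), (e,δ), (e,ε)}
  {d, e} × {ε, ζ} = {(d,ε), (d,ζ), (e,ε), (e,ζ)}
  {d, e} × {δ, ε, ζ} = {(d,δ), (d,ε), (d,ζ), (e,δ), (e,ε), (e,ζ)}
These 16 distinct sets form the basis B.
Close under arbitrary unions to get τ_{X×Y}; counting gives |τ_{X×Y}| = 36.


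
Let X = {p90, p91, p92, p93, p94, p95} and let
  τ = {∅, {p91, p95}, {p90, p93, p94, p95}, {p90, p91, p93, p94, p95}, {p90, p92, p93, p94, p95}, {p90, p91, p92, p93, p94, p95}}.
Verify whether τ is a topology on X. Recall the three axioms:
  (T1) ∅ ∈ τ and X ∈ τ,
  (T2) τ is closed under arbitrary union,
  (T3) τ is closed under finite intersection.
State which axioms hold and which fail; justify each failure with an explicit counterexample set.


τ is NOT a topology on X.

Axiom (T1): ∅ ∈ τ? Yes; X ∈ τ? Yes.
Axiom (T2/T3): check pairwise unions and intersections of members of τ.
Counterexample for (T3): {p91, p95} ∩ {p90, p93, p94, p95} = {p95} ∉ τ. Therefore τ is NOT a topology.


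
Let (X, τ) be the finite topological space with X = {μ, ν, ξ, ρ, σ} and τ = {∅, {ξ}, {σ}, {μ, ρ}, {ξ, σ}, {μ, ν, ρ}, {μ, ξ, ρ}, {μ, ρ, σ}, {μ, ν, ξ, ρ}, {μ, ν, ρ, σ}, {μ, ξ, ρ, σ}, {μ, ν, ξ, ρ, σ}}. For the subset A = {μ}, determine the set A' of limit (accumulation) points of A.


A' = {ν, ρ}

For each x ∈ X, list the open sets U ∈ τ with x ∈ U, then check whether U ∩ (A ∖ {x}) ≠ ∅ for every such U.
  x = μ: open {μ, ρ} ∋ x has {μ, ρ} ∩ (A ∖ {μ}) = ∅, so x is NOT a limit point.
  x = ν: opens ∋ x are {μ, ν, ρ}, {μ, ν, ξ, ρ}, {μ, ν, ρ, σ}, {μ, ν, ξ, ρ, σ}; each meets A ∖ {ν}, so x IS a limit point.
  x = ξ: open {ξ} ∋ x has {ξ} ∩ (A ∖ {ξ}) = ∅, so x is NOT a limit point.
  x = ρ: opens ∋ x are {μ, ρ}, {μ, ν, ρ}, {μ, ξ, ρ}, {μ, ρ, σ}, {μ, ν, ξ, ρ}, {μ, ν, ρ, σ}, {μ, ξ, ρ, σ}, {μ, ν, ξ, ρ, σ}; each meets A ∖ {ρ}, so x IS a limit point.
  x = σ: open {σ} ∋ x has {σ} ∩ (A ∖ {σ}) = ∅, so x is NOT a limit point.
Collecting: A' = {ν, ρ}.


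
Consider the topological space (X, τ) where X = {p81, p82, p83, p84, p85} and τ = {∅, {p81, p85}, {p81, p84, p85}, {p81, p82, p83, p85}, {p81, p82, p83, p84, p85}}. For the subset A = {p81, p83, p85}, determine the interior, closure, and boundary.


int(A) = {p81, p85}, cl(A) = {p81, p82, p83, p84, p85}, ∂A = {p82, p83, p84}.

Closed sets in (X, τ) are complements of opens:
  closed(X, τ) = {∅, {p84}, {p82, p83}, {p82, p83, p84}, {p81, p82, p83, p84, p85}}.
int(A) = ⋃ {U ∈ τ : U ⊆ A}. Opens contained in A: ∅, {p81, p85}.
Taking the union of these: int(A) = {p81, p85}.
cl(A) = ⋂ {C closed : A ⊆ C}. Closed sets containing A: {p81, p82, p83, p84, p85}.
Intersecting these: cl(A) = {p81, p82, p83, p84, p85}.
∂A = cl(A) ∖ int(A) = {p81, p82, p83, p84, p85} ∖ {p81, p85} = {p82, p83, p84}.


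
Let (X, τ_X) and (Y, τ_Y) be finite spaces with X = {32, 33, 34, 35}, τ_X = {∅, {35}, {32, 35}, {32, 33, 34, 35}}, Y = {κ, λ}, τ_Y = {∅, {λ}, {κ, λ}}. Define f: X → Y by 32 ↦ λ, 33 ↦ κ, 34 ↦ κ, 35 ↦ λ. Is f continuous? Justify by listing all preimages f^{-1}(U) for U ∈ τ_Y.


f IS continuous.

Compute f^{-1}(U) for each U ∈ τ_Y:
  U = ∅: f^{-1}(U) = ∅ ∈ τ_X ✓.
  U = {λ}: f^{-1}(U) = {32, 35} ∈ τ_X ✓.
  U = {κ, λ}: f^{-1}(U) = {32, 33, 34, 35} ∈ τ_X ✓.
Every preimage lies in τ_X, so f IS continuous.


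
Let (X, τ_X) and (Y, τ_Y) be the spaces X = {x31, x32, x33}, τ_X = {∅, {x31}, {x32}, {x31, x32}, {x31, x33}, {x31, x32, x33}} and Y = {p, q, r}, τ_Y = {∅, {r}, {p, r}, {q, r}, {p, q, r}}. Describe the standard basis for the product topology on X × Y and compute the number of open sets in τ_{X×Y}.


Basis B = {∅ × ∅, {x31} × {r}, {x32} × {r}, {x31} × {p, r}, {x31} × {q, r}, {x31, x32} × {r}, {x31, x33} × {r}, {x32} × {p, r}, {x32} × {q, r}, {x31} × {p, q, r}, {x31, x32, x33} × {r}, {x32} × {p, q, r}, {x31, x32} × {p, r}, {x31, x33} × {p, r}, {x31, x32} × {q, r}, {x31, x33} × {q, r}, {x31, x32} × {p, q, r}, {x31, x33} × {p, q, r}, {x31, x32, x33} × {p, r}, {x31, x32, x33} × {q, r}, {x31, x32, x33} × {p, q, r}}; |τ_{X×Y}| = 70.

Enumerate products U × V with U ∈ τ_X, V ∈ τ_Y (deduplicated):
  ∅ × ∅ = {} (∅)
  {x31} × {r} = {(x31,r)}
  {x32} × {r} = {(x32,r)}
  {x31} × {p, r} = {(x31,p), (x31,r)}
  {x31} × {q, r} = {(x31,q), (x31,r)}
  {x31, x32} × {r} = {(x31,r), (x32,r)}
  {x31, x33} × {r} = {(x31,r), (x33,r)}
  {x32} × {p, r} = {(x32,p), (x32,r)}
  {x32} × {q, r} = {(x32,q), (x32,r)}
  {x31} × {p, q, r} = {(x31,p), (x31,q), (x31,r)}
  {x31, x32, x33} × {r} = {(x31,r), (x32,r), (x33,r)}
  {x32} × {p, q, r} = {(x32,p), (x32,q), (x32,r)}
  {x31, x32} × {p, r} = {(x31,p), (x31,r), (x32,p), (x32,r)}
  {x31, x33} × {p, r} = {(x31,p), (x31,r), (x33,p), (x33,r)}
  {x31, x32} × {q, r} = {(x31,q), (x31,r), (x32,q), (x32,r)}
  {x31, x33} × {q, r} = {(x31,q), (x31,r), (x33,q), (x33,r)}
  {x31, x32} × {p, q, r} = {(x31,p), (x31,q), (x31,r), (x32,p), (x32,q), (x32,r)}
  {x31, x33} × {p, q, r} = {(x31,p), (x31,q), (x31,r), (x33,p), (x33,q), (x33,r)}
  {x31, x32, x33} × {p, r} = {(x31,p), (x31,r), (x32,p), (x32,r), (x33,p), (x33,r)}
  {x31, x32, x33} × {q, r} = {(x31,q), (x31,r), (x32,q), (x32,r), (x33,q), (x33,r)}
  {x31, x32, x33} × {p, q, r} = {(x31,p), (x31,q), (x31,r), (x32,p), (x32,q), (x32,r), (x33,p), (x33,q), (x33,r)}
These 21 distinct sets form the basis B.
Close under arbitrary unions to get τ_{X×Y}; counting gives |τ_{X×Y}| = 70.


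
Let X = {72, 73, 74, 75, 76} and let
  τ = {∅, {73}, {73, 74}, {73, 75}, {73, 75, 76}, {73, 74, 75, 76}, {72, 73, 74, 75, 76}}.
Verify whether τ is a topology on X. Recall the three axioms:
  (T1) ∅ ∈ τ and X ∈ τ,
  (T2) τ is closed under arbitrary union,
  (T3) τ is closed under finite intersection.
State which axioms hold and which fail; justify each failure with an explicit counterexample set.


τ is NOT a topology on X.

Axiom (T1): ∅ ∈ τ? Yes; X ∈ τ? Yes.
Axiom (T2/T3): check pairwise unions and intersections of members of τ.
Counterexample for (T2): {73, 74} ∪ {73, 75} = {73, 74, 75} ∉ τ. Therefore τ is NOT a topology.


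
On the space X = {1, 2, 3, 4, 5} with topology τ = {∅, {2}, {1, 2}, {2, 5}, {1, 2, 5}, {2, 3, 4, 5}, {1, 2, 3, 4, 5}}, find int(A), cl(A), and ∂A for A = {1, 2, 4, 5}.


int(A) = {1, 2, 5}, cl(A) = {1, 2, 3, 4, 5}, ∂A = {3, 4}.

Closed sets in (X, τ) are complements of opens:
  closed(X, τ) = {∅, {1}, {3, 4}, {1, 3, 4}, {3, 4, 5}, {1, 3, 4, 5}, {1, 2, 3, 4, 5}}.
int(A) = ⋃ {U ∈ τ : U ⊆ A}. Opens contained in A: ∅, {2}, {1, 2}, {2, 5}, {1, 2, 5}.
Taking the union of these: int(A) = {1, 2, 5}.
cl(A) = ⋂ {C closed : A ⊆ C}. Closed sets containing A: {1, 2, 3, 4, 5}.
Intersecting these: cl(A) = {1, 2, 3, 4, 5}.
∂A = cl(A) ∖ int(A) = {1, 2, 3, 4, 5} ∖ {1, 2, 5} = {3, 4}.


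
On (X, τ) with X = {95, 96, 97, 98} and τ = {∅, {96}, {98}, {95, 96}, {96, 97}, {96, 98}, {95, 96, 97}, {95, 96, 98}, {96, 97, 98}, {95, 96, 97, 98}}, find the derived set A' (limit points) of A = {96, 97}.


A' = {95, 97}

For each x ∈ X, list the open sets U ∈ τ with x ∈ U, then check whether U ∩ (A ∖ {x}) ≠ ∅ for every such U.
  x = 95: opens ∋ x are {95, 96}, {95, 96, 97}, {95, 96, 98}, {95, 96, 97, 98}; each meets A ∖ {95}, so x IS a limit point.
  x = 96: open {96} ∋ x has {96} ∩ (A ∖ {96}) = ∅, so x is NOT a limit point.
  x = 97: opens ∋ x are {96, 97}, {95, 96, 97}, {96, 97, 98}, {95, 96, 97, 98}; each meets A ∖ {97}, so x IS a limit point.
  x = 98: open {98} ∋ x has {98} ∩ (A ∖ {98}) = ∅, so x is NOT a limit point.
Collecting: A' = {95, 97}.


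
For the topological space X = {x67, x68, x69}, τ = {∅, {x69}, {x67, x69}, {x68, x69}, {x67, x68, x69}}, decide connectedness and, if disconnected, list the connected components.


(X, τ) is connected.

Find clopen sets (U ∈ τ with X ∖ U ∈ τ):
  U = ∅, X ∖ U = {x67, x68, x69} — both open, so U is clopen.
  U = {x67, x68, x69}, X ∖ U = ∅ — both open, so U is clopen.
Only trivial clopens (∅ and X) exist, so (X, τ) is connected.
Compute connected components by grouping points that agree on all clopens:
  component: {x67, x68, x69}


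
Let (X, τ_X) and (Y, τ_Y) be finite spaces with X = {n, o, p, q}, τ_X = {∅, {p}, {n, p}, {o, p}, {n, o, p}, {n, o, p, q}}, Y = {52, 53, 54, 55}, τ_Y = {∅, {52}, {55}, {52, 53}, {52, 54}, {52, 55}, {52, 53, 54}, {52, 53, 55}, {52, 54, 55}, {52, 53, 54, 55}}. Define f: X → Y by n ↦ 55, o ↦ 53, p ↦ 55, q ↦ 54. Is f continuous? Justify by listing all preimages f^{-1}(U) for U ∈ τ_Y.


f is NOT continuous.

Compute f^{-1}(U) for each U ∈ τ_Y:
  U = ∅: f^{-1}(U) = ∅ ∈ τ_X ✓.
  U = {52}: f^{-1}(U) = ∅ ∈ τ_X ✓.
  U = {55}: f^{-1}(U) = {n, p} ∈ τ_X ✓.
  U = {52, 53}: f^{-1}(U) = {o} ∉ τ_X ✗.
  U = {52, 54}: f^{-1}(U) = {q} ∉ τ_X ✗.
  U = {52, 55}: f^{-1}(U) = {n, p} ∈ τ_X ✓.
  U = {52, 53, 54}: f^{-1}(U) = {o, q} ∉ τ_X ✗.
  U = {52, 53, 55}: f^{-1}(U) = {n, o, p} ∈ τ_X ✓.
  U = {52, 54, 55}: f^{-1}(U) = {n, p, q} ∉ τ_X ✗.
  U = {52, 53, 54, 55}: f^{-1}(U) = {n, o, p, q} ∈ τ_X ✓.
Found U = {52, 53} with f^{-1}(U) = {o} not in τ_X. Therefore f is NOT continuous.


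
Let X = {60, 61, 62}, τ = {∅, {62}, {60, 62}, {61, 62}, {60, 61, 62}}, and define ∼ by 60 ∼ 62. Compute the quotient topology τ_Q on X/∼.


X/∼ = {[60=62], [61]}; |τ_Q| = 3.

Equivalence classes: [60=62], [61].
Quotient map π: X → X/∼ sends 60 ↦ [60=62], 61 ↦ [61], 62 ↦ [60=62].
For each subset V ⊆ X/∼, compute π^{-1}(V) ⊆ X and check whether π^{-1}(V) ∈ τ. V is open in τ_Q iff π^{-1}(V) ∈ τ.
  V = {}: π^{-1}(V) = ∅ ∈ τ ✓.
  V = {[60=62]}: π^{-1}(V) = {60, 62} ∈ τ ✓.
  V = {[61]}: π^{-1}(V) = {61} ∉ τ ✗.
  V = {[60=62], [61]}: π^{-1}(V) = {60, 61, 62} ∈ τ ✓.
Open sets in the quotient: τ_Q = {{}, {[60=62]}, {[60=62], [61]}} (3 elements).


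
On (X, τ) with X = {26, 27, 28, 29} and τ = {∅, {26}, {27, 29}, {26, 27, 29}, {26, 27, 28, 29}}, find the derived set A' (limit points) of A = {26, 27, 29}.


A' = {27, 28, 29}

For each x ∈ X, list the open sets U ∈ τ with x ∈ U, then check whether U ∩ (A ∖ {x}) ≠ ∅ for every such U.
  x = 26: open {26} ∋ x has {26} ∩ (A ∖ {26}) = ∅, so x is NOT a limit point.
  x = 27: opens ∋ x are {27, 29}, {26, 27, 29}, {26, 27, 28, 29}; each meets A ∖ {27}, so x IS a limit point.
  x = 28: opens ∋ x are {26, 27, 28, 29}; each meets A ∖ {28}, so x IS a limit point.
  x = 29: opens ∋ x are {27, 29}, {26, 27, 29}, {26, 27, 28, 29}; each meets A ∖ {29}, so x IS a limit point.
Collecting: A' = {27, 28, 29}.


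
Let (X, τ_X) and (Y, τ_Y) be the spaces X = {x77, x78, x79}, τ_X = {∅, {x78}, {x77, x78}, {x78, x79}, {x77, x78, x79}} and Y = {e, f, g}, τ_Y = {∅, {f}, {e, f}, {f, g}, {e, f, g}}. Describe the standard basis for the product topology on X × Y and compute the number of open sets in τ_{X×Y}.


Basis B = {∅ × ∅, {x78} × {f}, {x77, x78} × {f}, {x78} × {e, f}, {x78} × {f, g}, {x78, x79} × {f}, {x77, x78, x79} × {f}, {x78} × {e, f, g}, {x77, x78} × {e, f}, {x77, x78} × {f, g}, {x78, x79} × {e, f}, {x78, x79} × {f, g}, {x77, x78} × {e, f, g}, {x77, x78, x79} × {e, f}, {x77, x78, x79} × {f, g}, {x78, x79} × {e, f, g}, {x77, x78, x79} × {e, f, g}}; |τ_{X×Y}| = 48.

Enumerate products U × V with U ∈ τ_X, V ∈ τ_Y (deduplicated):
  ∅ × ∅ = {} (∅)
  {x78} × {f} = {(x78,f)}
  {x77, x78} × {f} = {(x77,f), (x78,f)}
  {x78} × {e, f} = {(x78,e), (x78,f)}
  {x78} × {f, g} = {(x78,f), (x78,g)}
  {x78, x79} × {f} = {(x78,f), (x79,f)}
  {x77, x78, x79} × {f} = {(x77,f), (x78,f), (x79,f)}
  {x78} × {e, f, g} = {(x78,e), (x78,f), (x78,g)}
  {x77, x78} × {e, f} = {(x77,e), (x77,f), (x78,e), (x78,f)}
  {x77, x78} × {f, g} = {(x77,f), (x77,g), (x78,f), (x78,g)}
  {x78, x79} × {e, f} = {(x78,e), (x78,f), (x79,e), (x79,f)}
  {x78, x79} × {f, g} = {(x78,f), (x78,g), (x79,f), (x79,g)}
  {x77, x78} × {e, f, g} = {(x77,e), (x77,f), (x77,g), (x78,e), (x78,f), (x78,g)}
  {x77, x78, x79} × {e, f} = {(x77,e), (x77,f), (x78,e), (x78,f), (x79,e), (x79,f)}
  {x77, x78, x79} × {f, g} = {(x77,f), (x77,g), (x78,f), (x78,g), (x79,f), (x79,g)}
  {x78, x79} × {e, f, g} = {(x78,e), (x78,f), (x78,g), (x79,e), (x79,f), (x79,g)}
  {x77, x78, x79} × {e, f, g} = {(x77,e), (x77,f), (x77,g), (x78,e), (x78,f), (x78,g), (x79,e), (x79,f), (x79,g)}
These 17 distinct sets form the basis B.
Close under arbitrary unions to get τ_{X×Y}; counting gives |τ_{X×Y}| = 48.


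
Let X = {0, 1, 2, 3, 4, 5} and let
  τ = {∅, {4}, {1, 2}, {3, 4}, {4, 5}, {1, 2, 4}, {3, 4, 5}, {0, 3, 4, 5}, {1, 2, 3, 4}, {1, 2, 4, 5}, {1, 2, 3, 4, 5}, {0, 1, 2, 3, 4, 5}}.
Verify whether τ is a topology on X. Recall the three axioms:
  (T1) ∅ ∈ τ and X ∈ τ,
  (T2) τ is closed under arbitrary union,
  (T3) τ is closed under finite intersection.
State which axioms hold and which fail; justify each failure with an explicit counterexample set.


τ IS a topology on X.

Axiom (T1): ∅ ∈ τ? Yes; X ∈ τ? Yes.
Axiom (T2/T3): check pairwise unions and intersections of members of τ.
All pairwise intersections and unions checked — each lies in τ. Therefore τ satisfies (T1), (T2), (T3): it IS a topology on X.


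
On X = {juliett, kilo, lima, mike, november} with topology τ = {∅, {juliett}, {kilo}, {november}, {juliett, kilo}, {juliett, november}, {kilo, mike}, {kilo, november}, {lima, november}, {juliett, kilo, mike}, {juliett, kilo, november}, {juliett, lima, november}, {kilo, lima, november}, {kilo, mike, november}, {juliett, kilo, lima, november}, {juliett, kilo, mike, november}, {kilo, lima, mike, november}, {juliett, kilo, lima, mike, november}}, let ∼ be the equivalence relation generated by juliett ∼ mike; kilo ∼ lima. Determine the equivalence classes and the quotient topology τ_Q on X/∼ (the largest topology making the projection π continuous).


X/∼ = {[juliett=mike], [kilo=lima], [november]}; |τ_Q| = 4.

Equivalence classes: [juliett=mike], [kilo=lima], [november].
Quotient map π: X → X/∼ sends juliett ↦ [juliett=mike], kilo ↦ [kilo=lima], lima ↦ [kilo=lima], mike ↦ [juliett=mike], november ↦ [november].
For each subset V ⊆ X/∼, compute π^{-1}(V) ⊆ X and check whether π^{-1}(V) ∈ τ. V is open in τ_Q iff π^{-1}(V) ∈ τ.
  V = {}: π^{-1}(V) = ∅ ∈ τ ✓.
  V = {[juliett=mike]}: π^{-1}(V) = {juliett, mike} ∉ τ ✗.
  V = {[kilo=lima]}: π^{-1}(V) = {kilo, lima} ∉ τ ✗.
  V = {[juliett=mike], [kilo=lima]}: π^{-1}(V) = {juliett, kilo, lima, mike} ∉ τ ✗.
  V = {[november]}: π^{-1}(V) = {november} ∈ τ ✓.
  V = {[juliett=mike], [november]}: π^{-1}(V) = {juliett, mike, november} ∉ τ ✗.
  V = {[kilo=lima], [november]}: π^{-1}(V) = {kilo, lima, november} ∈ τ ✓.
  V = {[juliett=mike], [kilo=lima], [november]}: π^{-1}(V) = {juliett, kilo, lima, mike, november} ∈ τ ✓.
Open sets in the quotient: τ_Q = {{}, {[november]}, {[kilo=lima], [november]}, {[juliett=mike], [kilo=lima], [november]}} (4 elements).


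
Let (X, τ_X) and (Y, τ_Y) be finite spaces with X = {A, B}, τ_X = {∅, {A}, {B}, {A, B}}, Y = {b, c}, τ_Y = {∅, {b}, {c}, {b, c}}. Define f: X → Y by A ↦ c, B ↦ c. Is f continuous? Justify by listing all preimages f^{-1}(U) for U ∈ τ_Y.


f IS continuous.

Compute f^{-1}(U) for each U ∈ τ_Y:
  U = ∅: f^{-1}(U) = ∅ ∈ τ_X ✓.
  U = {b}: f^{-1}(U) = ∅ ∈ τ_X ✓.
  U = {c}: f^{-1}(U) = {A, B} ∈ τ_X ✓.
  U = {b, c}: f^{-1}(U) = {A, B} ∈ τ_X ✓.
Every preimage lies in τ_X, so f IS continuous.


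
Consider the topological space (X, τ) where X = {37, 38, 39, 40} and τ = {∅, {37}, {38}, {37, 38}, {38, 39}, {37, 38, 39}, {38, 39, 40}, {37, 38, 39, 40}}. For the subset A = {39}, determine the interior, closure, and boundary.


int(A) = ∅, cl(A) = {39, 40}, ∂A = {39, 40}.

Closed sets in (X, τ) are complements of opens:
  closed(X, τ) = {∅, {37}, {40}, {37, 40}, {39, 40}, {37, 39, 40}, {38, 39, 40}, {37, 38, 39, 40}}.
int(A) = ⋃ {U ∈ τ : U ⊆ A}. Opens contained in A: ∅.
Taking the union of these: int(A) = ∅.
cl(A) = ⋂ {C closed : A ⊆ C}. Closed sets containing A: {39, 40}, {37, 39, 40}, {38, 39, 40}, {37, 38, 39, 40}.
Intersecting these: cl(A) = {39, 40}.
∂A = cl(A) ∖ int(A) = {39, 40} ∖ ∅ = {39, 40}.


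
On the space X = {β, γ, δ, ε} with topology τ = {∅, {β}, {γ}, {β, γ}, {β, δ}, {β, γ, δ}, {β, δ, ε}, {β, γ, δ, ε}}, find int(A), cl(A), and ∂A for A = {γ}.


int(A) = {γ}, cl(A) = {γ}, ∂A = ∅.

Closed sets in (X, τ) are complements of opens:
  closed(X, τ) = {∅, {γ}, {ε}, {γ, ε}, {δ, ε}, {β, δ, ε}, {γ, δ, ε}, {β, γ, δ, ε}}.
int(A) = ⋃ {U ∈ τ : U ⊆ A}. Opens contained in A: ∅, {γ}.
Taking the union of these: int(A) = {γ}.
cl(A) = ⋂ {C closed : A ⊆ C}. Closed sets containing A: {γ}, {γ, ε}, {γ, δ, ε}, {β, γ, δ, ε}.
Intersecting these: cl(A) = {γ}.
∂A = cl(A) ∖ int(A) = {γ} ∖ {γ} = ∅.


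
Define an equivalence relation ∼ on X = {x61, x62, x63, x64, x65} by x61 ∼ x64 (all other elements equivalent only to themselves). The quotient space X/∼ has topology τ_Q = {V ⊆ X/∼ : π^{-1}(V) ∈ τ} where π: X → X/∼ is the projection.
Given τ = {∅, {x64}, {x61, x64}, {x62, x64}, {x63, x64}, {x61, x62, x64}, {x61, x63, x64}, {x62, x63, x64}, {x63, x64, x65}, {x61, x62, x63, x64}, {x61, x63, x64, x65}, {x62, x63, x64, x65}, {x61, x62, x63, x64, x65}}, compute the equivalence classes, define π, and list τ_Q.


X/∼ = {[x61=x64], [x62], [x63], [x65]}; |τ_Q| = 7.

Equivalence classes: [x61=x64], [x62], [x63], [x65].
Quotient map π: X → X/∼ sends x61 ↦ [x61=x64], x62 ↦ [x62], x63 ↦ [x63], x64 ↦ [x61=x64], x65 ↦ [x65].
For each subset V ⊆ X/∼, compute π^{-1}(V) ⊆ X and check whether π^{-1}(V) ∈ τ. V is open in τ_Q iff π^{-1}(V) ∈ τ.
  V = {}: π^{-1}(V) = ∅ ∈ τ ✓.
  V = {[x61=x64]}: π^{-1}(V) = {x61, x64} ∈ τ ✓.
  V = {[x62]}: π^{-1}(V) = {x62} ∉ τ ✗.
  V = {[x61=x64], [x62]}: π^{-1}(V) = {x61, x62, x64} ∈ τ ✓.
  V = {[x63]}: π^{-1}(V) = {x63} ∉ τ ✗.
  V = {[x61=x64], [x63]}: π^{-1}(V) = {x61, x63, x64} ∈ τ ✓.
  V = {[x62], [x63]}: π^{-1}(V) = {x62, x63} ∉ τ ✗.
  V = {[x61=x64], [x62], [x63]}: π^{-1}(V) = {x61, x62, x63, x64} ∈ τ ✓.
  V = {[x65]}: π^{-1}(V) = {x65} ∉ τ ✗.
  V = {[x61=x64], [x65]}: π^{-1}(V) = {x61, x64, x65} ∉ τ ✗.
  V = {[x62], [x65]}: π^{-1}(V) = {x62, x65} ∉ τ ✗.
  V = {[x61=x64], [x62], [x65]}: π^{-1}(V) = {x61, x62, x64, x65} ∉ τ ✗.
  V = {[x63], [x65]}: π^{-1}(V) = {x63, x65} ∉ τ ✗.
  V = {[x61=x64], [x63], [x65]}: π^{-1}(V) = {x61, x63, x64, x65} ∈ τ ✓.
  V = {[x62], [x63], [x65]}: π^{-1}(V) = {x62, x63, x65} ∉ τ ✗.
  V = {[x61=x64], [x62], [x63], [x65]}: π^{-1}(V) = {x61, x62, x63, x64, x65} ∈ τ ✓.
Open sets in the quotient: τ_Q = {{}, {[x61=x64]}, {[x61=x64], [x62]}, {[x61=x64], [x63]}, {[x61=x64], [x62], [x63]}, {[x61=x64], [x63], [x65]}, {[x61=x64], [x62], [x63], [x65]}} (7 elements).


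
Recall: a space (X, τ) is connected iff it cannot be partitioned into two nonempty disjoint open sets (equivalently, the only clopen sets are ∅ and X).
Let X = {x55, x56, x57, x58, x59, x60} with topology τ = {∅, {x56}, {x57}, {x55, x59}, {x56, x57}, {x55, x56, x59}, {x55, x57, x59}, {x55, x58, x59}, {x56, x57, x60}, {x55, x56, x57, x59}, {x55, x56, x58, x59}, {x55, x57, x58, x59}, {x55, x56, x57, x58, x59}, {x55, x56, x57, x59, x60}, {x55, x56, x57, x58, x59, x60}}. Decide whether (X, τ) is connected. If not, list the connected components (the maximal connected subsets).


(X, τ) is disconnected; components = [{x55, x58, x59}, {x56, x57, x60}].

Find clopen sets (U ∈ τ with X ∖ U ∈ τ):
  U = ∅, X ∖ U = {x55, x56, x57, x58, x59, x60} — both open, so U is clopen.
  U = {x55, x58, x59}, X ∖ U = {x56, x57, x60} — both open, so U is clopen.
  U = {x56, x57, x60}, X ∖ U = {x55, x58, x59} — both open, so U is clopen.
  U = {x55, x56, x57, x58, x59, x60}, X ∖ U = ∅ — both open, so U is clopen.
Nontrivial clopen(s) exist: e.g. {x56, x57, x60}. So (X, τ) is disconnected.
Compute connected components by grouping points that agree on all clopens:
  component: {x55, x58, x59}
  component: {x56, x57, x60}


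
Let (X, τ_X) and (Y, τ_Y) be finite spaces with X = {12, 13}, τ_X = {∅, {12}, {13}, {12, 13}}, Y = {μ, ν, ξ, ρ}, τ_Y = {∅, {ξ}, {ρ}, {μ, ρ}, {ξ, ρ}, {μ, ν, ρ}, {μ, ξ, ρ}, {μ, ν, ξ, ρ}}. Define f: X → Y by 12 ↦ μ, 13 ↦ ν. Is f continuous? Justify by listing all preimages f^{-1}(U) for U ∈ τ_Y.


f IS continuous.

Compute f^{-1}(U) for each U ∈ τ_Y:
  U = ∅: f^{-1}(U) = ∅ ∈ τ_X ✓.
  U = {ξ}: f^{-1}(U) = ∅ ∈ τ_X ✓.
  U = {ρ}: f^{-1}(U) = ∅ ∈ τ_X ✓.
  U = {μ, ρ}: f^{-1}(U) = {12} ∈ τ_X ✓.
  U = {ξ, ρ}: f^{-1}(U) = ∅ ∈ τ_X ✓.
  U = {μ, ν, ρ}: f^{-1}(U) = {12, 13} ∈ τ_X ✓.
  U = {μ, ξ, ρ}: f^{-1}(U) = {12} ∈ τ_X ✓.
  U = {μ, ν, ξ, ρ}: f^{-1}(U) = {12, 13} ∈ τ_X ✓.
Every preimage lies in τ_X, so f IS continuous.


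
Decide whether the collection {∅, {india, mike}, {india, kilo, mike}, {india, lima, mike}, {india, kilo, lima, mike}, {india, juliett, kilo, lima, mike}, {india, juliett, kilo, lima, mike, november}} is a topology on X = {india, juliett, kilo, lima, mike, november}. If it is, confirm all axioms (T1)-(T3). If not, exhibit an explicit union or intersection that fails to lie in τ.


τ IS a topology on X.

Axiom (T1): ∅ ∈ τ? Yes; X ∈ τ? Yes.
Axiom (T2/T3): check pairwise unions and intersections of members of τ.
All pairwise intersections and unions checked — each lies in τ. Therefore τ satisfies (T1), (T2), (T3): it IS a topology on X.


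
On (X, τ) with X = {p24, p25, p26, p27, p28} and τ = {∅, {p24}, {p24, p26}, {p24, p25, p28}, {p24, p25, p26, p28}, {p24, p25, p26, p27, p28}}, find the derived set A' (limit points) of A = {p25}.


A' = {p27, p28}

For each x ∈ X, list the open sets U ∈ τ with x ∈ U, then check whether U ∩ (A ∖ {x}) ≠ ∅ for every such U.
  x = p24: open {p24} ∋ x has {p24} ∩ (A ∖ {p24}) = ∅, so x is NOT a limit point.
  x = p25: open {p24, p25, p28} ∋ x has {p24, p25, p28} ∩ (A ∖ {p25}) = ∅, so x is NOT a limit point.
  x = p26: open {p24, p26} ∋ x has {p24, p26} ∩ (A ∖ {p26}) = ∅, so x is NOT a limit point.
  x = p27: opens ∋ x are {p24, p25, p26, p27, p28}; each meets A ∖ {p27}, so x IS a limit point.
  x = p28: opens ∋ x are {p24, p25, p28}, {p24, p25, p26, p28}, {p24, p25, p26, p27, p28}; each meets A ∖ {p28}, so x IS a limit point.
Collecting: A' = {p27, p28}.


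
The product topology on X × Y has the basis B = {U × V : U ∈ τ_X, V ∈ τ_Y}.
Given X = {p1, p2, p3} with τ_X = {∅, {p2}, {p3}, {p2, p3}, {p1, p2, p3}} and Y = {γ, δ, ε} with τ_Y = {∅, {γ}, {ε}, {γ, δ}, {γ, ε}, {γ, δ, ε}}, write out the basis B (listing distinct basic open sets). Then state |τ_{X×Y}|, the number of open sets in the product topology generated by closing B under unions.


Basis B = {∅ × ∅, {p2} × {γ}, {p2} × {ε}, {p3} × {γ}, {p3} × {ε}, {p2} × {γ, δ}, {p2} × {γ, ε}, {p2, p3} × {γ}, {p2, p3} × {ε}, {p3} × {γ, δ}, {p3} × {γ, ε}, {p1, p2, p3} × {γ}, {p1, p2, p3} × {ε}, {p2} × {γ, δ, ε}, {p3} × {γ, δ, ε}, {p2, p3} × {γ, δ}, {p2, p3} × {γ, ε}, {p1, p2, p3} × {γ, δ}, {p1, p2, p3} × {γ, ε}, {p2, p3} × {γ, δ, ε}, {p1, p2, p3} × {γ, δ, ε}}; |τ_{X×Y}| = 70.

Enumerate products U × V with U ∈ τ_X, V ∈ τ_Y (deduplicated):
  ∅ × ∅ = {} (∅)
  {p2} × {γ} = {(p2,γ)}
  {p2} × {ε} = {(p2,ε)}
  {p3} × {γ} = {(p3,γ)}
  {p3} × {ε} = {(p3,ε)}
  {p2} × {γ, δ} = {(p2,γ), (p2,δ)}
  {p2} × {γ, ε} = {(p2,γ), (p2,ε)}
  {p2, p3} × {γ} = {(p2,γ), (p3,γ)}
  {p2, p3} × {ε} = {(p2,ε), (p3,ε)}
  {p3} × {γ, δ} = {(p3,γ), (p3,δ)}
  {p3} × {γ, ε} = {(p3,γ), (p3,ε)}
  {p1, p2, p3} × {γ} = {(p1,γ), (p2,γ), (p3,γ)}
  {p1, p2, p3} × {ε} = {(p1,ε), (p2,ε), (p3,ε)}
  {p2} × {γ, δ, ε} = {(p2,γ), (p2,δ), (p2,ε)}
  {p3} × {γ, δ, ε} = {(p3,γ), (p3,δ), (p3,ε)}
  {p2, p3} × {γ, δ} = {(p2,γ), (p2,δ), (p3,γ), (p3,δ)}
  {p2, p3} × {γ, ε} = {(p2,γ), (p2,ε), (p3,γ), (p3,ε)}
  {p1, p2, p3} × {γ, δ} = {(p1,γ), (p1,δ), (p2,γ), (p2,δ), (p3,γ), (p3,δ)}
  {p1, p2, p3} × {γ, ε} = {(p1,γ), (p1,ε), (p2,γ), (p2,ε), (p3,γ), (p3,ε)}
  {p2, p3} × {γ, δ, ε} = {(p2,γ), (p2,δ), (p2,ε), (p3,γ), (p3,δ), (p3,ε)}
  {p1, p2, p3} × {γ, δ, ε} = {(p1,γ), (p1,δ), (p1,ε), (p2,γ), (p2,δ), (p2,ε), (p3,γ), (p3,δ), (p3,ε)}
These 21 distinct sets form the basis B.
Close under arbitrary unions to get τ_{X×Y}; counting gives |τ_{X×Y}| = 70.


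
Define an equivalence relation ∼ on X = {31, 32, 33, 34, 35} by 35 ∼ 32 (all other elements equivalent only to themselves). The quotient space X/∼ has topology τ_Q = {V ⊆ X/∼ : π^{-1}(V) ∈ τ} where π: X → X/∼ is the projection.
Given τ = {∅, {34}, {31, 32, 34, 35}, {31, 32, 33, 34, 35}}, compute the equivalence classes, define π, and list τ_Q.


X/∼ = {[31], [32=35], [33], [34]}; |τ_Q| = 4.

Equivalence classes: [31], [32=35], [33], [34].
Quotient map π: X → X/∼ sends 31 ↦ [31], 32 ↦ [32=35], 33 ↦ [33], 34 ↦ [34], 35 ↦ [32=35].
For each subset V ⊆ X/∼, compute π^{-1}(V) ⊆ X and check whether π^{-1}(V) ∈ τ. V is open in τ_Q iff π^{-1}(V) ∈ τ.
  V = {}: π^{-1}(V) = ∅ ∈ τ ✓.
  V = {[31]}: π^{-1}(V) = {31} ∉ τ ✗.
  V = {[32=35]}: π^{-1}(V) = {32, 35} ∉ τ ✗.
  V = {[31], [32=35]}: π^{-1}(V) = {31, 32, 35} ∉ τ ✗.
  V = {[33]}: π^{-1}(V) = {33} ∉ τ ✗.
  V = {[31], [33]}: π^{-1}(V) = {31, 33} ∉ τ ✗.
  V = {[32=35], [33]}: π^{-1}(V) = {32, 33, 35} ∉ τ ✗.
  V = {[31], [32=35], [33]}: π^{-1}(V) = {31, 32, 33, 35} ∉ τ ✗.
  V = {[34]}: π^{-1}(V) = {34} ∈ τ ✓.
  V = {[31], [34]}: π^{-1}(V) = {31, 34} ∉ τ ✗.
  V = {[32=35], [34]}: π^{-1}(V) = {32, 34, 35} ∉ τ ✗.
  V = {[31], [32=35], [34]}: π^{-1}(V) = {31, 32, 34, 35} ∈ τ ✓.
  V = {[33], [34]}: π^{-1}(V) = {33, 34} ∉ τ ✗.
  V = {[31], [33], [34]}: π^{-1}(V) = {31, 33, 34} ∉ τ ✗.
  V = {[32=35], [33], [34]}: π^{-1}(V) = {32, 33, 34, 35} ∉ τ ✗.
  V = {[31], [32=35], [33], [34]}: π^{-1}(V) = {31, 32, 33, 34, 35} ∈ τ ✓.
Open sets in the quotient: τ_Q = {{}, {[34]}, {[31], [32=35], [34]}, {[31], [32=35], [33], [34]}} (4 elements).


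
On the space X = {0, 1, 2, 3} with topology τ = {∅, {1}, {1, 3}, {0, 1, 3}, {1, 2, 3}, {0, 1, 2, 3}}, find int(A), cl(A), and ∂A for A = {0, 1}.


int(A) = {1}, cl(A) = {0, 1, 2, 3}, ∂A = {0, 2, 3}.

Closed sets in (X, τ) are complements of opens:
  closed(X, τ) = {∅, {0}, {2}, {0, 2}, {0, 2, 3}, {0, 1, 2, 3}}.
int(A) = ⋃ {U ∈ τ : U ⊆ A}. Opens contained in A: ∅, {1}.
Taking the union of these: int(A) = {1}.
cl(A) = ⋂ {C closed : A ⊆ C}. Closed sets containing A: {0, 1, 2, 3}.
Intersecting these: cl(A) = {0, 1, 2, 3}.
∂A = cl(A) ∖ int(A) = {0, 1, 2, 3} ∖ {1} = {0, 2, 3}.


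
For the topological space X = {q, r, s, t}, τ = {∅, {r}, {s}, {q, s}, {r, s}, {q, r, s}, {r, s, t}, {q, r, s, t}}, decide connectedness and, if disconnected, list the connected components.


(X, τ) is connected.

Find clopen sets (U ∈ τ with X ∖ U ∈ τ):
  U = ∅, X ∖ U = {q, r, s, t} — both open, so U is clopen.
  U = {q, r, s, t}, X ∖ U = ∅ — both open, so U is clopen.
Only trivial clopens (∅ and X) exist, so (X, τ) is connected.
Compute connected components by grouping points that agree on all clopens:
  component: {q, r, s, t}


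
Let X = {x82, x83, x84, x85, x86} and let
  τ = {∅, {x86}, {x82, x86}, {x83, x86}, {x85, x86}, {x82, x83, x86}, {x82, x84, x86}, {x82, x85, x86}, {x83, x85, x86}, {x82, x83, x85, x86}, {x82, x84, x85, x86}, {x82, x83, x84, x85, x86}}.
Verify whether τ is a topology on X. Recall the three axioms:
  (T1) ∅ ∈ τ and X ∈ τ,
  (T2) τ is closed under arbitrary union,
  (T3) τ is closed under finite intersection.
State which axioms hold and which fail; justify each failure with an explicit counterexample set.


τ is NOT a topology on X.

Axiom (T1): ∅ ∈ τ? Yes; X ∈ τ? Yes.
Axiom (T2/T3): check pairwise unions and intersections of members of τ.
Counterexample for (T2): {x83, x86} ∪ {x82, x84, x86} = {x82, x83, x84, x86} ∉ τ. Therefore τ is NOT a topology.


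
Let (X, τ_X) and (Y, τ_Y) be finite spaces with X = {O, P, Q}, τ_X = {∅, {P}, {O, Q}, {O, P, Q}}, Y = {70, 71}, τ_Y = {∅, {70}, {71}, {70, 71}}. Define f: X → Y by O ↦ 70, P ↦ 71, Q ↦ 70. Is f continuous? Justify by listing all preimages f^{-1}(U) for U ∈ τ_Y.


f IS continuous.

Compute f^{-1}(U) for each U ∈ τ_Y:
  U = ∅: f^{-1}(U) = ∅ ∈ τ_X ✓.
  U = {70}: f^{-1}(U) = {O, Q} ∈ τ_X ✓.
  U = {71}: f^{-1}(U) = {P} ∈ τ_X ✓.
  U = {70, 71}: f^{-1}(U) = {O, P, Q} ∈ τ_X ✓.
Every preimage lies in τ_X, so f IS continuous.


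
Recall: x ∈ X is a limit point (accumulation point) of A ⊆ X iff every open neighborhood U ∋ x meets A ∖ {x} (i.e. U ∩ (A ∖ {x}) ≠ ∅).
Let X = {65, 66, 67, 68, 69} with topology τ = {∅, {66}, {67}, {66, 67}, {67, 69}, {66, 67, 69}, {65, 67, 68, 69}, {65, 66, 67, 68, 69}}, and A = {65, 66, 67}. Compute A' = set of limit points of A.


A' = {65, 68, 69}

For each x ∈ X, list the open sets U ∈ τ with x ∈ U, then check whether U ∩ (A ∖ {x}) ≠ ∅ for every such U.
  x = 65: opens ∋ x are {65, 67, 68, 69}, {65, 66, 67, 68, 69}; each meets A ∖ {65}, so x IS a limit point.
  x = 66: open {66} ∋ x has {66} ∩ (A ∖ {66}) = ∅, so x is NOT a limit point.
  x = 67: open {67} ∋ x has {67} ∩ (A ∖ {67}) = ∅, so x is NOT a limit point.
  x = 68: opens ∋ x are {65, 67, 68, 69}, {65, 66, 67, 68, 69}; each meets A ∖ {68}, so x IS a limit point.
  x = 69: opens ∋ x are {67, 69}, {66, 67, 69}, {65, 67, 68, 69}, {65, 66, 67, 68, 69}; each meets A ∖ {69}, so x IS a limit point.
Collecting: A' = {65, 68, 69}.


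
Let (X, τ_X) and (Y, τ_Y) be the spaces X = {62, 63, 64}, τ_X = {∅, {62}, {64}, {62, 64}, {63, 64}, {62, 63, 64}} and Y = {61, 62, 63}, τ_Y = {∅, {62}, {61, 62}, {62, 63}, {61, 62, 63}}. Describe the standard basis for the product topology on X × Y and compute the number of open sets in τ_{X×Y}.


Basis B = {∅ × ∅, {62} × {62}, {64} × {62}, {62} × {61, 62}, {62} × {62, 63}, {62, 64} × {62}, {63, 64} × {62}, {64} × {61, 62}, {64} × {62, 63}, {62} × {61, 62, 63}, {62, 63, 64} × {62}, {64} × {61, 62, 63}, {62, 64} × {61, 62}, {62, 64} × {62, 63}, {63, 64} × {61, 62}, {63, 64} × {62, 63}, {62, 64} × {61, 62, 63}, {62, 63, 64} × {61, 62}, {62, 63, 64} × {62, 63}, {63, 64} × {61, 62, 63}, {62, 63, 64} × {61, 62, 63}}; |τ_{X×Y}| = 70.

Enumerate products U × V with U ∈ τ_X, V ∈ τ_Y (deduplicated):
  ∅ × ∅ = {} (∅)
  {62} × {62} = {(62,62)}
  {64} × {62} = {(64,62)}
  {62} × {61, 62} = {(62,61), (62,62)}
  {62} × {62, 63} = {(62,62), (62,63)}
  {62, 64} × {62} = {(62,62), (64,62)}
  {63, 64} × {62} = {(63,62), (64,62)}
  {64} × {61, 62} = {(64,61), (64,62)}
  {64} × {62, 63} = {(64,62), (64,63)}
  {62} × {61, 62, 63} = {(62,61), (62,62), (62,63)}
  {62, 63, 64} × {62} = {(62,62), (63,62), (64,62)}
  {64} × {61, 62, 63} = {(64,61), (64,62), (64,63)}
  {62, 64} × {61, 62} = {(62,61), (62,62), (64,61), (64,62)}
  {62, 64} × {62, 63} = {(62,62), (62,63), (64,62), (64,63)}
  {63, 64} × {61, 62} = {(63,61), (63,62), (64,61), (64,62)}
  {63, 64} × {62, 63} = {(63,62), (63,63), (64,62), (64,63)}
  {62, 64} × {61, 62, 63} = {(62,61), (62,62), (62,63), (64,61), (64,62), (64,63)}
  {62, 63, 64} × {61, 62} = {(62,61), (62,62), (63,61), (63,62), (64,61), (64,62)}
  {62, 63, 64} × {62, 63} = {(62,62), (62,63), (63,62), (63,63), (64,62), (64,63)}
  {63, 64} × {61, 62, 63} = {(63,61), (63,62), (63,63), (64,61), (64,62), (64,63)}
  {62, 63, 64} × {61, 62, 63} = {(62,61), (62,62), (62,63), (63,61), (63,62), (63,63), (64,61), (64,62), (64,63)}
These 21 distinct sets form the basis B.
Close under arbitrary unions to get τ_{X×Y}; counting gives |τ_{X×Y}| = 70.


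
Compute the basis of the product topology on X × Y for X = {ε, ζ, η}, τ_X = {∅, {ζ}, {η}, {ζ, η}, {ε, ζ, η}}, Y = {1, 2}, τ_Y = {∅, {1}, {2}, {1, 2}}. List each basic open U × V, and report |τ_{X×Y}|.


Basis B = {∅ × ∅, {ζ} × {1}, {ζ} × {2}, {η} × {1}, {η} × {2}, {ζ} × {1, 2}, {ζ, η} × {1}, {ζ, η} × {2}, {η} × {1, 2}, {ε, ζ, η} × {1}, {ε, ζ, η} × {2}, {ζ, η} × {1, 2}, {ε, ζ, η} × {1, 2}}; |τ_{X×Y}| = 25.

Enumerate products U × V with U ∈ τ_X, V ∈ τ_Y (deduplicated):
  ∅ × ∅ = {} (∅)
  {ζ} × {1} = {(ζ,1)}
  {ζ} × {2} = {(ζ,2)}
  {η} × {1} = {(η,1)}
  {η} × {2} = {(η,2)}
  {ζ} × {1, 2} = {(ζ,1), (ζ,2)}
  {ζ, η} × {1} = {(ζ,1), (η,1)}
  {ζ, η} × {2} = {(ζ,2), (η,2)}
  {η} × {1, 2} = {(η,1), (η,2)}
  {ε, ζ, η} × {1} = {(ε,1), (ζ,1), (η,1)}
  {ε, ζ, η} × {2} = {(ε,2), (ζ,2), (η,2)}
  {ζ, η} × {1, 2} = {(ζ,1), (ζ,2), (η,1), (η,2)}
  {ε, ζ, η} × {1, 2} = {(ε,1), (ε,2), (ζ,1), (ζ,2), (η,1), (η,2)}
These 13 distinct sets form the basis B.
Close under arbitrary unions to get τ_{X×Y}; counting gives |τ_{X×Y}| = 25.
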